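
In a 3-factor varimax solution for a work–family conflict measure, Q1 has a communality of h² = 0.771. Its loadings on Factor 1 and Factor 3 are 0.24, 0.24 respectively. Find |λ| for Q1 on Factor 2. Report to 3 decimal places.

Under orthogonal rotation h² = Σλ², so λ_Factor 2² = h² − (0.1152) = 0.771 − 0.1152 = 0.6558.
|λ| = √0.6558 = 0.8098.

0.810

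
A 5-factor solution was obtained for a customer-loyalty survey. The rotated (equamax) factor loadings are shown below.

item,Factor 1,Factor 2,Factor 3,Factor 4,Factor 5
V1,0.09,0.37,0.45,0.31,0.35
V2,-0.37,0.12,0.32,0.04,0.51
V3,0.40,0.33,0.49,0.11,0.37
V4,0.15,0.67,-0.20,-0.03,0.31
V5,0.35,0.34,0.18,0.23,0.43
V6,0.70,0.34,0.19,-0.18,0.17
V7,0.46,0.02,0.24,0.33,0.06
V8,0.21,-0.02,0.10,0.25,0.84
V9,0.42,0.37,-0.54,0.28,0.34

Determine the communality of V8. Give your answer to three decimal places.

0.823

h² = 0.21² + (-0.02)² + 0.10² + 0.25² + 0.84² = 0.0441 + 0.0004 + 0.0100 + 0.0625 + 0.7056 = 0.8226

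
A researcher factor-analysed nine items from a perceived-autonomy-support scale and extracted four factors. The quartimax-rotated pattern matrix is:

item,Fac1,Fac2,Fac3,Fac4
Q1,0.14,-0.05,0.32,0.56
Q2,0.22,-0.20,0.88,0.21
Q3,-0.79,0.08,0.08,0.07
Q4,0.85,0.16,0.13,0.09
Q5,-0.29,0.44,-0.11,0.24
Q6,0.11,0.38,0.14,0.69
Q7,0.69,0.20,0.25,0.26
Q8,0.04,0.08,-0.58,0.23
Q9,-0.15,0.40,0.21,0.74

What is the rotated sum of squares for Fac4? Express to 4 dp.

SS loadings for Fac4 = 0.56² + 0.21² + 0.07² + 0.09² + 0.24² + 0.69² + 0.26² + 0.23² + 0.74² = 0.3136 + 0.0441 + 0.0049 + 0.0081 + 0.0576 + 0.4761 + 0.0676 + 0.0529 + 0.5476 = 1.5725

1.5725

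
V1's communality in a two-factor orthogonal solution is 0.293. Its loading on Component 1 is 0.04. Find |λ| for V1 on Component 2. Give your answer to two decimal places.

0.54

Under orthogonal rotation h² = Σλ², so λ_Component 2² = h² − (0.0016) = 0.293 − 0.0016 = 0.2914.
|λ| = √0.2914 = 0.5398.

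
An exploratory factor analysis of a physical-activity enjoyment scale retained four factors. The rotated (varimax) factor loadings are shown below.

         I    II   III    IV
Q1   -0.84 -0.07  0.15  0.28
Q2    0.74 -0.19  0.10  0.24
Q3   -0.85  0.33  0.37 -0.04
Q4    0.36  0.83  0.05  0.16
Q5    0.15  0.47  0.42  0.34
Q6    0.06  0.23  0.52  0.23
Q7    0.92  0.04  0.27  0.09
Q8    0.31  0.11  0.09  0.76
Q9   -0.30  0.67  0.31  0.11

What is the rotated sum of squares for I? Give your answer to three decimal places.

SS loadings for I = (-0.84)² + 0.74² + (-0.85)² + 0.36² + 0.15² + 0.06² + 0.92² + 0.31² + (-0.30)² = 0.7056 + 0.5476 + 0.7225 + 0.1296 + 0.0225 + 0.0036 + 0.8464 + 0.0961 + 0.0900 = 3.1639

3.164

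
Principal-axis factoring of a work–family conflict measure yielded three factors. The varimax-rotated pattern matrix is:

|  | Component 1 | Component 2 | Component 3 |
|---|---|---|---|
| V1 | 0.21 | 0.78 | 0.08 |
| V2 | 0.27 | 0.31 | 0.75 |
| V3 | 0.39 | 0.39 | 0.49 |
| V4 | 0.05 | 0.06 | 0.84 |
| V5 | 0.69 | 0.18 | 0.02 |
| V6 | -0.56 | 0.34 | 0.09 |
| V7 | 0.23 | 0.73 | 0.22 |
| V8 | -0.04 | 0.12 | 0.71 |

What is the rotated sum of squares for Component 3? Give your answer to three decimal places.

SS loadings for Component 3 = 0.08² + 0.75² + 0.49² + 0.84² + 0.02² + 0.09² + 0.22² + 0.71² = 0.0064 + 0.5625 + 0.2401 + 0.7056 + 0.0004 + 0.0081 + 0.0484 + 0.5041 = 2.0756

2.076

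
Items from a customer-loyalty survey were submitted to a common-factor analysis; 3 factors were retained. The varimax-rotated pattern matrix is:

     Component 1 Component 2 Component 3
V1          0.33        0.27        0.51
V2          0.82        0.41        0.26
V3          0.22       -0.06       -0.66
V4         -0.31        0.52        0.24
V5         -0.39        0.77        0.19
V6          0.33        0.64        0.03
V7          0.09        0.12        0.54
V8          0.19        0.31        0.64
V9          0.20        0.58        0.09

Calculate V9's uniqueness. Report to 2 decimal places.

h² = 0.20² + 0.58² + 0.09² = 0.0400 + 0.3364 + 0.0081 = 0.3845
Uniqueness u² = 1 − h² = 1 − 0.3845 = 0.6155

0.62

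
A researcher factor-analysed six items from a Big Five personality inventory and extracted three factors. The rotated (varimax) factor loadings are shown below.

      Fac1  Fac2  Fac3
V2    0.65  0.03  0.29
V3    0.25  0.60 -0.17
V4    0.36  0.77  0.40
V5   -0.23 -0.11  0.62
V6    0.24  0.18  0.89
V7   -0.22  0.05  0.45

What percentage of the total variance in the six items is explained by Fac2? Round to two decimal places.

SS loadings for Fac2 = 0.03² + 0.60² + 0.77² + (-0.11)² + 0.18² + 0.05² = 1.0008
With 6 standardized items, total variance = 6. Proportion = 1.0008/6 = 0.1668 → 16.68%.

16.68%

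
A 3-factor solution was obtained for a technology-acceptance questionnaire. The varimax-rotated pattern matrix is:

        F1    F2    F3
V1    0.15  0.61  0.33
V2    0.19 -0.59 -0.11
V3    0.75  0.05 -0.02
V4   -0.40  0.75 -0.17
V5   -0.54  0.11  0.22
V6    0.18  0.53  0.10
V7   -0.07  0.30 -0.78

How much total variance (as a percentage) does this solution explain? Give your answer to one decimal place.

SS loadings by factor: 1.1100, 1.6682, 0.8171; total = 3.5953.
Total variance with 7 standardized items is 7, so the solution explains 3.5953/7 = 0.5136 = 51.36%.

51.4%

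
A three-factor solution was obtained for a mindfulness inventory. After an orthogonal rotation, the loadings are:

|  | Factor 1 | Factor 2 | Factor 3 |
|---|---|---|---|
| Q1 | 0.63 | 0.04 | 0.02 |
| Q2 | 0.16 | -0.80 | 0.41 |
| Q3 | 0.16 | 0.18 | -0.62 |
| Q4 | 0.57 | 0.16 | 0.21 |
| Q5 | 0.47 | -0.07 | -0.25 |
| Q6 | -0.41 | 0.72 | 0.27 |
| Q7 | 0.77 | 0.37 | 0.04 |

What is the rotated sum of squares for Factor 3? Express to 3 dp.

0.734

SS loadings for Factor 3 = 0.02² + 0.41² + (-0.62)² + 0.21² + (-0.25)² + 0.27² + 0.04² = 0.0004 + 0.1681 + 0.3844 + 0.0441 + 0.0625 + 0.0729 + 0.0016 = 0.7340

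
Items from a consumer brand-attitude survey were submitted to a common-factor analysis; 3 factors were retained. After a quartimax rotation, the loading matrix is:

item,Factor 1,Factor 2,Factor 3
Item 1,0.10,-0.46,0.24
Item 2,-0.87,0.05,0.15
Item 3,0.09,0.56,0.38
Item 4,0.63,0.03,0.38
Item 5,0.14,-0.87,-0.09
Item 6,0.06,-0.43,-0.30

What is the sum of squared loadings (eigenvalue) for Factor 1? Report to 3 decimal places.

SS loadings for Factor 1 = 0.10² + (-0.87)² + 0.09² + 0.63² + 0.14² + 0.06² = 0.0100 + 0.7569 + 0.0081 + 0.3969 + 0.0196 + 0.0036 = 1.1951

1.195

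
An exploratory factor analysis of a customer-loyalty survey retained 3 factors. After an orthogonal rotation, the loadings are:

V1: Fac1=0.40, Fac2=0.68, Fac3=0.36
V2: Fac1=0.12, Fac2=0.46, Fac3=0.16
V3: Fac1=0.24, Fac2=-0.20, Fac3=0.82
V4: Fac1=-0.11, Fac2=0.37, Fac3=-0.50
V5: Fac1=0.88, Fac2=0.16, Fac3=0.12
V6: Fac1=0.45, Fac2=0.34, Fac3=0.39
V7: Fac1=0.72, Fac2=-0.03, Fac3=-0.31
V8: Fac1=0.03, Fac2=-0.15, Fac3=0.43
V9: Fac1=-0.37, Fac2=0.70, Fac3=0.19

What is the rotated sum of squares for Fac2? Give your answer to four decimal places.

SS loadings for Fac2 = 0.68² + 0.46² + (-0.20)² + 0.37² + 0.16² + 0.34² + (-0.03)² + (-0.15)² + 0.70² = 0.4624 + 0.2116 + 0.0400 + 0.1369 + 0.0256 + 0.1156 + 0.0009 + 0.0225 + 0.4900 = 1.5055

1.5055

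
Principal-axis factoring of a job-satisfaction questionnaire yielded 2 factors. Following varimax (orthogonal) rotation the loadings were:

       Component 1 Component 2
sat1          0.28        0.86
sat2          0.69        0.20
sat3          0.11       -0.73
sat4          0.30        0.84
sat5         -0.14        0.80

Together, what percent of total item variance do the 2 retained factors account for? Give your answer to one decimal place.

Communalities: 0.8180, 0.5161, 0.5450, 0.7956, 0.6596; Σh² = 3.3343.
Total variance with 5 standardized items is 5, so the solution explains 3.3343/5 = 0.6669 = 66.69%.

66.7%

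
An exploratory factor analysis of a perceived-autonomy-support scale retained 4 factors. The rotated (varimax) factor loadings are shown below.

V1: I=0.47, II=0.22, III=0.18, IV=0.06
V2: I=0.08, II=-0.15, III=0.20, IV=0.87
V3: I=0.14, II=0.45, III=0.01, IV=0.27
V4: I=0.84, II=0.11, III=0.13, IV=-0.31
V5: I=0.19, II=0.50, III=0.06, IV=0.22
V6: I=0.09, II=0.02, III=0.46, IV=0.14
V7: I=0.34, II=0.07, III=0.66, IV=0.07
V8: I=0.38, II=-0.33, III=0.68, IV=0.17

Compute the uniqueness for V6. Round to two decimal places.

0.76

h² = 0.09² + 0.02² + 0.46² + 0.14² = 0.0081 + 0.0004 + 0.2116 + 0.0196 = 0.2397
Uniqueness u² = 1 − h² = 1 − 0.2397 = 0.7603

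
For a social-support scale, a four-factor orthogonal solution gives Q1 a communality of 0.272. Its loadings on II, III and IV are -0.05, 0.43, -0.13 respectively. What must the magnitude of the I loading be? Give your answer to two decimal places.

Under orthogonal rotation h² = Σλ², so λ_I² = h² − (0.2043) = 0.272 − 0.2043 = 0.0677.
|λ| = √0.0677 = 0.2602.

0.26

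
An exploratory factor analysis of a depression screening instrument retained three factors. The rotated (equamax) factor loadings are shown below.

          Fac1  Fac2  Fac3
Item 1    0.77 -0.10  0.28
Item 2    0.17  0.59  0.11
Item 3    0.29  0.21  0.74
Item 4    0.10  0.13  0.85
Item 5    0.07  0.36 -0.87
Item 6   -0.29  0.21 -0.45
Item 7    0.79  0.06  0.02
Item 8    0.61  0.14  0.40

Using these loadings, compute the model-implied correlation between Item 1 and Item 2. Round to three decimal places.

r̂ = Σ λ_i·λ_j across factors = (0.77)(0.17) + (-0.10)(0.59) + (0.28)(0.11)
  = +0.1309 -0.0590 +0.0308 = 0.1027

0.103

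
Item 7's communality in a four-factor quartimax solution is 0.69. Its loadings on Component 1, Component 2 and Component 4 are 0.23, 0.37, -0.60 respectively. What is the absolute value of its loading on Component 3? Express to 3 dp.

0.374

Under orthogonal rotation h² = Σλ², so λ_Component 3² = h² − (0.5498) = 0.69 − 0.5498 = 0.1402.
|λ| = √0.1402 = 0.3744.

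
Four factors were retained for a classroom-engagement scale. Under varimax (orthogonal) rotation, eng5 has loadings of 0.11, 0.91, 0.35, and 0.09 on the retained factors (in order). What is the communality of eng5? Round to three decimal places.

h² = 0.11² + 0.91² + 0.35² + 0.09² = 0.0121 + 0.8281 + 0.1225 + 0.0081 = 0.9708

0.971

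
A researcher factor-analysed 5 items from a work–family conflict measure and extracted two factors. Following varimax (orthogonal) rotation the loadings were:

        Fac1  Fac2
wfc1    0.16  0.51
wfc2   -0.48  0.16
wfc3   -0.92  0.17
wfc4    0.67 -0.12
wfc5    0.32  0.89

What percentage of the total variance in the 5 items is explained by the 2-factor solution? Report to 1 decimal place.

55.5%

Communalities: 0.2857, 0.2560, 0.8753, 0.4633, 0.8945; Σh² = 2.7748.
Total variance with 5 standardized items is 5, so the solution explains 2.7748/5 = 0.5550 = 55.50%.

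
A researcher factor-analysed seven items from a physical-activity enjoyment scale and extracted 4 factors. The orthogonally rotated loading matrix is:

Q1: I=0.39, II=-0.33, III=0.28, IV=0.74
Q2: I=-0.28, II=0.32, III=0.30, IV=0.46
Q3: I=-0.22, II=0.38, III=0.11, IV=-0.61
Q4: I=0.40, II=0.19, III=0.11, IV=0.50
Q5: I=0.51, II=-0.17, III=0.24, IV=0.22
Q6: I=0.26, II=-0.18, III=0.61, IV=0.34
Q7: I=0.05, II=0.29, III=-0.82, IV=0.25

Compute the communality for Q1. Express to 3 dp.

0.887

h² = 0.39² + (-0.33)² + 0.28² + 0.74² = 0.1521 + 0.1089 + 0.0784 + 0.5476 = 0.8870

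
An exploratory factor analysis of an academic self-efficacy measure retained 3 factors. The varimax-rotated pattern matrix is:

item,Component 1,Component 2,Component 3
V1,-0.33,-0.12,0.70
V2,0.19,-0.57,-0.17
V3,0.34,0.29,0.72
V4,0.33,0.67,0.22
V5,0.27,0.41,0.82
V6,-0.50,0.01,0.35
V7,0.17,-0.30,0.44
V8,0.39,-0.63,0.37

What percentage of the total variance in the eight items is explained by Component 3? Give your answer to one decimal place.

27.6%

SS loadings for Component 3 = 0.70² + (-0.17)² + 0.72² + 0.22² + 0.82² + 0.35² + 0.44² + 0.37² = 2.2111
With 8 standardized items, total variance = 8. Proportion = 2.2111/8 = 0.2764 → 27.64%.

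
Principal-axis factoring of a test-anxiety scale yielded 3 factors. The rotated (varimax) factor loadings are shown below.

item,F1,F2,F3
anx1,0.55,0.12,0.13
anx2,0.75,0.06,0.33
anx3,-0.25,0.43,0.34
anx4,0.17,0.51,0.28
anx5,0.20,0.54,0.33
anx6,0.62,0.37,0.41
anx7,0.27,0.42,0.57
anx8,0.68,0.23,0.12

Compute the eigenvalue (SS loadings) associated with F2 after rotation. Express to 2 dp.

1.12

SS loadings for F2 = 0.12² + 0.06² + 0.43² + 0.51² + 0.54² + 0.37² + 0.42² + 0.23² = 0.0144 + 0.0036 + 0.1849 + 0.2601 + 0.2916 + 0.1369 + 0.1764 + 0.0529 = 1.1208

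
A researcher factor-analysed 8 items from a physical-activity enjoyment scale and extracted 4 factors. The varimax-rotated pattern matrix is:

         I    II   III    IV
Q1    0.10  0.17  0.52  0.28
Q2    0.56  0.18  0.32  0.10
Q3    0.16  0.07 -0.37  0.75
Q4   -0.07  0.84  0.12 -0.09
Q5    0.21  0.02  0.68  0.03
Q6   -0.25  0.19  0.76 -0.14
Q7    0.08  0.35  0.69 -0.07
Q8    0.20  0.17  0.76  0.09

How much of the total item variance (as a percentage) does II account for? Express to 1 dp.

SS loadings for II = 0.17² + 0.18² + 0.07² + 0.84² + 0.02² + 0.19² + 0.35² + 0.17² = 0.9597
With 8 standardized items, total variance = 8. Proportion = 0.9597/8 = 0.1200 → 12.00%.

12.0%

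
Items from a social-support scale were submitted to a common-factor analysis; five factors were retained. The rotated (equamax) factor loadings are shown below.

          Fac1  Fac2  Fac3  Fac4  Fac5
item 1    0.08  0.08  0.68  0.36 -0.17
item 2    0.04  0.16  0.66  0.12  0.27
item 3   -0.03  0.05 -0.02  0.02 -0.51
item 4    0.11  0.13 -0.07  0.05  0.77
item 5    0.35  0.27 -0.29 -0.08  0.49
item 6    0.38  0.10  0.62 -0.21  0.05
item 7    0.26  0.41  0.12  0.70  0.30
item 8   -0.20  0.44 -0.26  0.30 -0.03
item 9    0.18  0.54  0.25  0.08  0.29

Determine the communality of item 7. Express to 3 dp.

0.830

h² = 0.26² + 0.41² + 0.12² + 0.70² + 0.30² = 0.0676 + 0.1681 + 0.0144 + 0.4900 + 0.0900 = 0.8301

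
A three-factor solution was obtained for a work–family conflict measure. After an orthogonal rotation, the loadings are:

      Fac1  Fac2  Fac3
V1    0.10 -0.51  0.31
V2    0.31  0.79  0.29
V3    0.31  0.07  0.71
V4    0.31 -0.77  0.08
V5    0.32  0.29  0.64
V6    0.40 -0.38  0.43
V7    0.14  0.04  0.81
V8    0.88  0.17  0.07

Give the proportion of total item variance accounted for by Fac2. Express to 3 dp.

SS loadings for Fac2 = (-0.51)² + 0.79² + 0.07² + (-0.77)² + 0.29² + (-0.38)² + 0.04² + 0.17² = 1.7410
Proportion of variance = 1.7410 / 8 = 0.2176.

0.218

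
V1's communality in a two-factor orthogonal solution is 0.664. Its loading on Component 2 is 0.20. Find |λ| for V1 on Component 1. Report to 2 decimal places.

0.79

Under orthogonal rotation h² = Σλ², so λ_Component 1² = h² − (0.0400) = 0.664 − 0.0400 = 0.6240.
|λ| = √0.6240 = 0.7899.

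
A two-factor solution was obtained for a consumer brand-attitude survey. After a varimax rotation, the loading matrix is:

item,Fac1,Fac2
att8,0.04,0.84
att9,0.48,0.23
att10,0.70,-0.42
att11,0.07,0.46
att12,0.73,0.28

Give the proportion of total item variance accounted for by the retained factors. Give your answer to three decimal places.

0.497

SS loadings by factor: 1.2598, 1.2249; total = 2.4847.
Total variance with 5 standardized items is 5, so the solution explains 2.4847/5 = 0.4969.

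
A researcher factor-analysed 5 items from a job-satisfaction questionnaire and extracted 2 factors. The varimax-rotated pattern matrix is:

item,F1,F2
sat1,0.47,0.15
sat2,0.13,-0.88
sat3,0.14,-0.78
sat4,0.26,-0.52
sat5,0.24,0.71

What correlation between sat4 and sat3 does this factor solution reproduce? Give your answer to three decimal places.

r̂ = Σ λ_i·λ_j across factors = (0.26)(0.14) + (-0.52)(-0.78)
  = +0.0364 +0.4056 = 0.4420

0.442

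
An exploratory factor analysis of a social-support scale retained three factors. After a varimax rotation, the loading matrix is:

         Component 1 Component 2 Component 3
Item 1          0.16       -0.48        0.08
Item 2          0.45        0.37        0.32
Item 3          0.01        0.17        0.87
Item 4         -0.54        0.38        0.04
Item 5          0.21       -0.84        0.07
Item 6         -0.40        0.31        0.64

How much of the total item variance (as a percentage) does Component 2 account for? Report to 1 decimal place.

SS loadings for Component 2 = (-0.48)² + 0.37² + 0.17² + 0.38² + (-0.84)² + 0.31² = 1.3423
With 6 standardized items, total variance = 6. Proportion = 1.3423/6 = 0.2237 → 22.37%.

22.4%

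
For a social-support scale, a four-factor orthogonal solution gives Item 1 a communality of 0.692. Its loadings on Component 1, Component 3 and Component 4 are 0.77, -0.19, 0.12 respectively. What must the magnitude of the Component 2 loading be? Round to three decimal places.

0.220

Under orthogonal rotation h² = Σλ², so λ_Component 2² = h² − (0.6434) = 0.692 − 0.6434 = 0.0486.
|λ| = √0.0486 = 0.2205.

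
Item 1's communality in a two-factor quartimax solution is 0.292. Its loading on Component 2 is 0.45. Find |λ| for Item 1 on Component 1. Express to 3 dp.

0.299

Under orthogonal rotation h² = Σλ², so λ_Component 1² = h² − (0.2025) = 0.292 − 0.2025 = 0.0895.
|λ| = √0.0895 = 0.2992.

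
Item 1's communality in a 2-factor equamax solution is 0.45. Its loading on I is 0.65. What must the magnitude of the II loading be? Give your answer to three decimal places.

Under orthogonal rotation h² = Σλ², so λ_II² = h² − (0.4225) = 0.45 − 0.4225 = 0.0275.
|λ| = √0.0275 = 0.1658.

0.166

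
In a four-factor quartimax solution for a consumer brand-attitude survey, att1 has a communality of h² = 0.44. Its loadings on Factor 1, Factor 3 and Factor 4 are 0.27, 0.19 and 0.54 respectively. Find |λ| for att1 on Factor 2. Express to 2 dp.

Under orthogonal rotation h² = Σλ², so λ_Factor 2² = h² − (0.4006) = 0.44 − 0.4006 = 0.0394.
|λ| = √0.0394 = 0.1985.

0.20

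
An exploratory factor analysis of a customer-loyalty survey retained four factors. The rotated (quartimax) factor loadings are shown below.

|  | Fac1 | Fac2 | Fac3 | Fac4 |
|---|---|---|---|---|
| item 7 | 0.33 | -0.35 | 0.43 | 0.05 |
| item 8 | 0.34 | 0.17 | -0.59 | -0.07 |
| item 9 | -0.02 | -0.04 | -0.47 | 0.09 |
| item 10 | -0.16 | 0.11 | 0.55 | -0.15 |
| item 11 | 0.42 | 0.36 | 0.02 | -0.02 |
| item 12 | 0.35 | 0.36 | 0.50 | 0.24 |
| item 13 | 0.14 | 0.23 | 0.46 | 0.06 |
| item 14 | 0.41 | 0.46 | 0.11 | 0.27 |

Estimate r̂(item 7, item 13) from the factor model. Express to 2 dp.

r̂ = Σ λ_i·λ_j across factors = (0.33)(0.14) + (-0.35)(0.23) + (0.43)(0.46) + (0.05)(0.06)
  = +0.0462 -0.0805 +0.1978 +0.0030 = 0.1665

0.17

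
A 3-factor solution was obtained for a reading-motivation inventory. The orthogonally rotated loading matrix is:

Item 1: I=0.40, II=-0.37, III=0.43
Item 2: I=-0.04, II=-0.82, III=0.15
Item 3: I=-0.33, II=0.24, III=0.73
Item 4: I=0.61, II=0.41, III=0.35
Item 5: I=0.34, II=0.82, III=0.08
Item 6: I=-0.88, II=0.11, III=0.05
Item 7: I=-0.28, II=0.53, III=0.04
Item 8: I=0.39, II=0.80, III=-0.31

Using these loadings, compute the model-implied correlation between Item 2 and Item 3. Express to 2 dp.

r̂ = Σ λ_i·λ_j across factors = (-0.04)(-0.33) + (-0.82)(0.24) + (0.15)(0.73)
  = +0.0132 -0.1968 +0.1095 = -0.0741

-0.07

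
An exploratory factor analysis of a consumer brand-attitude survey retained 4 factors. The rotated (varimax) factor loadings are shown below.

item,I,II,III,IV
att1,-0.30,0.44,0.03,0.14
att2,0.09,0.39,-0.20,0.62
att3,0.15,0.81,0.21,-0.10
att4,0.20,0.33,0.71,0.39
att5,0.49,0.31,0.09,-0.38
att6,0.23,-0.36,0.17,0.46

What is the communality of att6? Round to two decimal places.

h² = 0.23² + (-0.36)² + 0.17² + 0.46² = 0.0529 + 0.1296 + 0.0289 + 0.2116 = 0.4230

0.42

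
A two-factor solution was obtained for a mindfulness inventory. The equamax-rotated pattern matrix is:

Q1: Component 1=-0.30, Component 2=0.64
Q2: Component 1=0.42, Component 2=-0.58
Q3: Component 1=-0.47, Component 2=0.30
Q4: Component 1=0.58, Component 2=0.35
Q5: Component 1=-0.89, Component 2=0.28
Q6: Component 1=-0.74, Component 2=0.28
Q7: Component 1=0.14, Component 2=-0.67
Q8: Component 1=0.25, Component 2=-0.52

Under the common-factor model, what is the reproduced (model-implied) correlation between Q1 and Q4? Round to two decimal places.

0.05

r̂ = Σ λ_i·λ_j across factors = (-0.30)(0.58) + (0.64)(0.35)
  = -0.1740 +0.2240 = 0.0500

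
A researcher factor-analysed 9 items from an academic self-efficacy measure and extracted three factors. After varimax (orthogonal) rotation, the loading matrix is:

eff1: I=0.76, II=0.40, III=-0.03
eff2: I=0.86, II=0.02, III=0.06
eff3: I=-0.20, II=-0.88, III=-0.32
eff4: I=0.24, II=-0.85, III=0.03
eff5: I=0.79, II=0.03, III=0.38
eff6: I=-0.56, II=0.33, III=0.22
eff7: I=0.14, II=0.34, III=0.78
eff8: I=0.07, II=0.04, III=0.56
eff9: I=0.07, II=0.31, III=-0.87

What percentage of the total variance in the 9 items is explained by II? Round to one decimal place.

SS loadings for II = 0.40² + 0.02² + (-0.88)² + (-0.85)² + 0.03² + 0.33² + 0.34² + 0.04² + 0.31² = 1.9804
With 9 standardized items, total variance = 9. Proportion = 1.9804/9 = 0.2200 → 22.00%.

22.0%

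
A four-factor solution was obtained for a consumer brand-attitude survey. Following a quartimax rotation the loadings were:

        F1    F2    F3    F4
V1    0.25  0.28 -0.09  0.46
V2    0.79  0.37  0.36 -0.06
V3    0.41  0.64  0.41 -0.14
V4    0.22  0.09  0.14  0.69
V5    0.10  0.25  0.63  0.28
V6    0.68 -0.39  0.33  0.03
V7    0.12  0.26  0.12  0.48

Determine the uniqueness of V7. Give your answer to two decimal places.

0.67

h² = 0.12² + 0.26² + 0.12² + 0.48² = 0.0144 + 0.0676 + 0.0144 + 0.2304 = 0.3268
Uniqueness u² = 1 − h² = 1 − 0.3268 = 0.6732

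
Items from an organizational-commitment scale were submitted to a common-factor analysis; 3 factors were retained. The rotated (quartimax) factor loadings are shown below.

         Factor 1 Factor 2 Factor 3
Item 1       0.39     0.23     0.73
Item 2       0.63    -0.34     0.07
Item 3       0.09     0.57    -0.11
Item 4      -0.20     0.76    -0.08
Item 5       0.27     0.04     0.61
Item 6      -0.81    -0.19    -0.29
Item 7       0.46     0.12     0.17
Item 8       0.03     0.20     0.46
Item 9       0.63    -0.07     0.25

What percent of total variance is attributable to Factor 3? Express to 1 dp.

SS loadings for Factor 3 = 0.73² + 0.07² + (-0.11)² + (-0.08)² + 0.61² + (-0.29)² + 0.17² + 0.46² + 0.25² = 1.3155
With 9 standardized items, total variance = 9. Proportion = 1.3155/9 = 0.1462 → 14.62%.

14.6%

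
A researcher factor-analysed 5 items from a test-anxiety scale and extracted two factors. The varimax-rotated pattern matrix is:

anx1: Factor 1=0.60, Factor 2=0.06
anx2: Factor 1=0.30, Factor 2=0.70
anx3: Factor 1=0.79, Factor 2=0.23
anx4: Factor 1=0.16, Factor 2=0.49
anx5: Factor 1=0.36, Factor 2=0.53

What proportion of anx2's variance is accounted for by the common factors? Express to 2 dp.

0.58

h² = 0.30² + 0.70² = 0.0900 + 0.4900 = 0.5800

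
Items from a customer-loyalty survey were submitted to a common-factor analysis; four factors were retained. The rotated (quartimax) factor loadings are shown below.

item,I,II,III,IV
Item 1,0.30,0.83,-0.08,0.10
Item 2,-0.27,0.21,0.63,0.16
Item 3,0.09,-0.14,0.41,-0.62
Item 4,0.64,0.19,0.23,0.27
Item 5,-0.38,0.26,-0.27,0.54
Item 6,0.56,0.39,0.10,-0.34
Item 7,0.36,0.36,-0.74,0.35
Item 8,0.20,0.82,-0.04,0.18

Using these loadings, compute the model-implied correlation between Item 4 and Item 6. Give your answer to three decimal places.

r̂ = Σ λ_i·λ_j across factors = (0.64)(0.56) + (0.19)(0.39) + (0.23)(0.10) + (0.27)(-0.34)
  = +0.3584 +0.0741 +0.0230 -0.0918 = 0.3637

0.364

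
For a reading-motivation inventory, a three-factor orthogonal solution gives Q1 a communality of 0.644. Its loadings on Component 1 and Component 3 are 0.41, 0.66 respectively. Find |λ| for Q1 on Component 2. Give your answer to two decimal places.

0.20

Under orthogonal rotation h² = Σλ², so λ_Component 2² = h² − (0.6037) = 0.644 − 0.6037 = 0.0403.
|λ| = √0.0403 = 0.2007.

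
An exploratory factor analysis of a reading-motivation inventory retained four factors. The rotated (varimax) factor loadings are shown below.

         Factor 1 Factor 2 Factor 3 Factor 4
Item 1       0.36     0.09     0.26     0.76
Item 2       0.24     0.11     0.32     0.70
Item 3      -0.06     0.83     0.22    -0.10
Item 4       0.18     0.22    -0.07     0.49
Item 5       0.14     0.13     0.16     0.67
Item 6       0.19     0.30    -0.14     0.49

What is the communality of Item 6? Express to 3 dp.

h² = 0.19² + 0.30² + (-0.14)² + 0.49² = 0.0361 + 0.0900 + 0.0196 + 0.2401 = 0.3858

0.386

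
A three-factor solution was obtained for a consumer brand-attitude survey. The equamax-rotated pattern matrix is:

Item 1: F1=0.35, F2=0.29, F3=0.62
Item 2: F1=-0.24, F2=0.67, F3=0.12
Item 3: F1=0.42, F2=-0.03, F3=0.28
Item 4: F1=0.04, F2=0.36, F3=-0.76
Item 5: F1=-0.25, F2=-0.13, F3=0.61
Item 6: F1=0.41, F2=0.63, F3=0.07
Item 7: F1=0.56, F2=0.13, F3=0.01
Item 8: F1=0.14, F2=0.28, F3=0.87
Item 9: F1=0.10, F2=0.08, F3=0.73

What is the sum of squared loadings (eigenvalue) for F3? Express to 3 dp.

2.722

SS loadings for F3 = 0.62² + 0.12² + 0.28² + (-0.76)² + 0.61² + 0.07² + 0.01² + 0.87² + 0.73² = 0.3844 + 0.0144 + 0.0784 + 0.5776 + 0.3721 + 0.0049 + 0.0001 + 0.7569 + 0.5329 = 2.7217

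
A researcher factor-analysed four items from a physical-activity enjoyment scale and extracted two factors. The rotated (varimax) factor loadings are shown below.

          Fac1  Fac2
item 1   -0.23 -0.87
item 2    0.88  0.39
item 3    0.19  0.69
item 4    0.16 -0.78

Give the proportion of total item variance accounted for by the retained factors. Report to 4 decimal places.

SS loadings by factor: 0.8890, 1.9935; total = 2.8825.
Total variance with 4 standardized items is 4, so the solution explains 2.8825/4 = 0.7206.

0.7206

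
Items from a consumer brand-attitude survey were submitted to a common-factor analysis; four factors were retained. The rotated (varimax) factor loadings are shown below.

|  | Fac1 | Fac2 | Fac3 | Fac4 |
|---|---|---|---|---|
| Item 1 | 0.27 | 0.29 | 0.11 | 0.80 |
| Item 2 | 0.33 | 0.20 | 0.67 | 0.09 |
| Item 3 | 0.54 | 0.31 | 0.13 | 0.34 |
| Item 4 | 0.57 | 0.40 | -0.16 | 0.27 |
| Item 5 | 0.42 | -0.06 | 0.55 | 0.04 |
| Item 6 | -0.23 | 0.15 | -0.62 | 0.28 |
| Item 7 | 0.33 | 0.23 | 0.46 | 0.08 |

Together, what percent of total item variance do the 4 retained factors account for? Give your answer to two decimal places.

SS loadings by factor: 1.1365, 0.4592, 1.4020, 0.9230; total = 3.9207.
Total variance with 7 standardized items is 7, so the solution explains 3.9207/7 = 0.5601 = 56.01%.

56.01%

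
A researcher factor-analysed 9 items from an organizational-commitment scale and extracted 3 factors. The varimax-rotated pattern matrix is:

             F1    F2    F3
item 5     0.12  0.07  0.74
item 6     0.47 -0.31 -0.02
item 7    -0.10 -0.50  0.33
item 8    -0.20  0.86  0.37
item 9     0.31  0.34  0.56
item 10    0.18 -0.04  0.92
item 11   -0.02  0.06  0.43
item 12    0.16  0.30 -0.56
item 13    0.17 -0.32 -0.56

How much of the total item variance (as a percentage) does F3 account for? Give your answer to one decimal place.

SS loadings for F3 = 0.74² + (-0.02)² + 0.33² + 0.37² + 0.56² + 0.92² + 0.43² + (-0.56)² + (-0.56)² = 2.7659
With 9 standardized items, total variance = 9. Proportion = 2.7659/9 = 0.3073 → 30.73%.

30.7%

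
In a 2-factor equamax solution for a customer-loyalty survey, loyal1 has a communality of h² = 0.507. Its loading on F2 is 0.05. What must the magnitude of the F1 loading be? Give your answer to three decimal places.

0.710

Under orthogonal rotation h² = Σλ², so λ_F1² = h² − (0.0025) = 0.507 − 0.0025 = 0.5045.
|λ| = √0.5045 = 0.7103.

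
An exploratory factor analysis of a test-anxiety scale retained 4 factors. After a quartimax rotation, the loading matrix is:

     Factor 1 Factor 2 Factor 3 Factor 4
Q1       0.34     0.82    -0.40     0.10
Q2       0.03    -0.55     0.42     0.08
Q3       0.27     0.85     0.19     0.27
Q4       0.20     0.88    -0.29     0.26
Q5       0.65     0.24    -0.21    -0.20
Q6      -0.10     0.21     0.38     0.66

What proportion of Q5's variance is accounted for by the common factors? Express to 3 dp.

0.564

h² = 0.65² + 0.24² + (-0.21)² + (-0.20)² = 0.4225 + 0.0576 + 0.0441 + 0.0400 = 0.5642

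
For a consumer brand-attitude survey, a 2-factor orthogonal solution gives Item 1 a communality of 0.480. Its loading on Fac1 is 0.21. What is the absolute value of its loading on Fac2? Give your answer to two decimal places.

0.66

Under orthogonal rotation h² = Σλ², so λ_Fac2² = h² − (0.0441) = 0.480 − 0.0441 = 0.4359.
|λ| = √0.4359 = 0.6602.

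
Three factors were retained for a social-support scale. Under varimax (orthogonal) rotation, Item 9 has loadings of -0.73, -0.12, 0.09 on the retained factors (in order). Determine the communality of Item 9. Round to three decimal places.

0.555

h² = (-0.73)² + (-0.12)² + 0.09² = 0.5329 + 0.0144 + 0.0081 = 0.5554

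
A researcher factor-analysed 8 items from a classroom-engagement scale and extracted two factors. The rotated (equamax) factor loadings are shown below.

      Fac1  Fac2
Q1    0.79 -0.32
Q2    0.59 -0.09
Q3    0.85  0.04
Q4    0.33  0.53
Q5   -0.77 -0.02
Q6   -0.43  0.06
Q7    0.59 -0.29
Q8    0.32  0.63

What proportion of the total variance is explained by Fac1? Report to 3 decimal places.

0.379

SS loadings for Fac1 = 0.79² + 0.59² + 0.85² + 0.33² + (-0.77)² + (-0.43)² + 0.59² + 0.32² = 3.0319
Proportion of variance = 3.0319 / 8 = 0.3790.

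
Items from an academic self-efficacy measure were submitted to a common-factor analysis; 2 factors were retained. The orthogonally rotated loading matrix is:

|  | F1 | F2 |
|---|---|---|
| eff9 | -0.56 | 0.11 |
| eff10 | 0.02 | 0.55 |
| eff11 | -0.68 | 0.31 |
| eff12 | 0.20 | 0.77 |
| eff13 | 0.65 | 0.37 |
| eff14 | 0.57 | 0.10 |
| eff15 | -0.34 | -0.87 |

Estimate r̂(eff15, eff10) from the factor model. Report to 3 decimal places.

r̂ = Σ λ_i·λ_j across factors = (-0.34)(0.02) + (-0.87)(0.55)
  = -0.0068 -0.4785 = -0.4853

-0.485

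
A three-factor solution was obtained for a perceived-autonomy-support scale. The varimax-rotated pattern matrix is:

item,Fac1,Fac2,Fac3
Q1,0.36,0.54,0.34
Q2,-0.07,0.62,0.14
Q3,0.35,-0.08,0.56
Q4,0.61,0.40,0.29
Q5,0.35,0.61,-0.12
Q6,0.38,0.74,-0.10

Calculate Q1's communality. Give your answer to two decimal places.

h² = 0.36² + 0.54² + 0.34² = 0.1296 + 0.2916 + 0.1156 = 0.5368

0.54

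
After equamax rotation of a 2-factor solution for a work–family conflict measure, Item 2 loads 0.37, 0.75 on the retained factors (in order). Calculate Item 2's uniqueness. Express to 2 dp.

h² = 0.37² + 0.75² = 0.1369 + 0.5625 = 0.6994
Uniqueness u² = 1 − h² = 1 − 0.6994 = 0.3006

0.30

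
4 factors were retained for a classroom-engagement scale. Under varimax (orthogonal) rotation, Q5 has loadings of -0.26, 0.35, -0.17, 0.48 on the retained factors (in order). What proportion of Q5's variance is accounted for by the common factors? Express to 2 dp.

0.45

h² = (-0.26)² + 0.35² + (-0.17)² + 0.48² = 0.0676 + 0.1225 + 0.0289 + 0.2304 = 0.4494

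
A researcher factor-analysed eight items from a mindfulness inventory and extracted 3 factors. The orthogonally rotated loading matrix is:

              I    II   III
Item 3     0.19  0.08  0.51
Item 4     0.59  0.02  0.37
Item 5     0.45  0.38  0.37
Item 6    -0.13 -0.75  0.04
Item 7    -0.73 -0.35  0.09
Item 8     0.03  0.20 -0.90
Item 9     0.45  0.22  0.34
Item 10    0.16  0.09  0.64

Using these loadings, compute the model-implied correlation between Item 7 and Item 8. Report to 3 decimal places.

r̂ = Σ λ_i·λ_j across factors = (-0.73)(0.03) + (-0.35)(0.20) + (0.09)(-0.90)
  = -0.0219 -0.0700 -0.0810 = -0.1729

-0.173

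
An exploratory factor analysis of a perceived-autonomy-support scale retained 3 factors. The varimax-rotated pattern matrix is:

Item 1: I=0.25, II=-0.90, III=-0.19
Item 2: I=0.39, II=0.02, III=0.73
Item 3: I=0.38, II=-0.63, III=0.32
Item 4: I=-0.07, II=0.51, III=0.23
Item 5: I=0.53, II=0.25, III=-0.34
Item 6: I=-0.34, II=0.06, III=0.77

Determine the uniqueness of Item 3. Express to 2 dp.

h² = 0.38² + (-0.63)² + 0.32² = 0.1444 + 0.3969 + 0.1024 = 0.6437
Uniqueness u² = 1 − h² = 1 − 0.6437 = 0.3563

0.36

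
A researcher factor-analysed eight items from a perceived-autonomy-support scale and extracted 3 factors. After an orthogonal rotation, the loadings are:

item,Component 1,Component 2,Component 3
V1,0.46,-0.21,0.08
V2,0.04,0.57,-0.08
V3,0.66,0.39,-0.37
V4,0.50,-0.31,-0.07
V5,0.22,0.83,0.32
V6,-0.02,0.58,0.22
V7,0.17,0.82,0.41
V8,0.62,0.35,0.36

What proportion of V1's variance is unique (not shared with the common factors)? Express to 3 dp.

h² = 0.46² + (-0.21)² + 0.08² = 0.2116 + 0.0441 + 0.0064 = 0.2621
Uniqueness u² = 1 − h² = 1 − 0.2621 = 0.7379

0.738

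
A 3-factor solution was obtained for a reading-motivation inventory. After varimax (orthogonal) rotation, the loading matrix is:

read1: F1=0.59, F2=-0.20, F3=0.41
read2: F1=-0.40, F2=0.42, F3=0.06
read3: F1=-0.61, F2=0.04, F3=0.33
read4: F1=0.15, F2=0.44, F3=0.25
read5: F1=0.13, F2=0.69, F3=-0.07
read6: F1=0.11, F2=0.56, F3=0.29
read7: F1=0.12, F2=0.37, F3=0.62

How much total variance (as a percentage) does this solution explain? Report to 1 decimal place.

44.3%

SS loadings by factor: 0.9461, 1.3382, 0.8165; total = 3.1008.
Total variance with 7 standardized items is 7, so the solution explains 3.1008/7 = 0.4430 = 44.30%.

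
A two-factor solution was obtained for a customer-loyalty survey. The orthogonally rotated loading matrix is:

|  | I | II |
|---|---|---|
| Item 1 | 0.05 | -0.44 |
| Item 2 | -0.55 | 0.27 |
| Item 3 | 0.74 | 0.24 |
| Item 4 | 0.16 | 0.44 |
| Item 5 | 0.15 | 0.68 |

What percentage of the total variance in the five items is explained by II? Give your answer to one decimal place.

SS loadings for II = (-0.44)² + 0.27² + 0.24² + 0.44² + 0.68² = 0.9801
With 5 standardized items, total variance = 5. Proportion = 0.9801/5 = 0.1960 → 19.60%.

19.6%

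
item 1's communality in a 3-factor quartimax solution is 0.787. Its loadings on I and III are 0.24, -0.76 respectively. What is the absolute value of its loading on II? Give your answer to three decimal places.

0.390

Under orthogonal rotation h² = Σλ², so λ_II² = h² − (0.6352) = 0.787 − 0.6352 = 0.1518.
|λ| = √0.1518 = 0.3896.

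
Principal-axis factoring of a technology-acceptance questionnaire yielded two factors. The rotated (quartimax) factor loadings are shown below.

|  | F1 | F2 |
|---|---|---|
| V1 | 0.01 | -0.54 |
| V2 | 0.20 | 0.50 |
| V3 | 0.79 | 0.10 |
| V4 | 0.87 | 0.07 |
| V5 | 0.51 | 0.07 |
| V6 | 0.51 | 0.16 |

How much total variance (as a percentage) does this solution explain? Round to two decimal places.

42.14%

Communalities: 0.2917, 0.2900, 0.6341, 0.7618, 0.2650, 0.2857; Σh² = 2.5283.
Total variance with 6 standardized items is 6, so the solution explains 2.5283/6 = 0.4214 = 42.14%.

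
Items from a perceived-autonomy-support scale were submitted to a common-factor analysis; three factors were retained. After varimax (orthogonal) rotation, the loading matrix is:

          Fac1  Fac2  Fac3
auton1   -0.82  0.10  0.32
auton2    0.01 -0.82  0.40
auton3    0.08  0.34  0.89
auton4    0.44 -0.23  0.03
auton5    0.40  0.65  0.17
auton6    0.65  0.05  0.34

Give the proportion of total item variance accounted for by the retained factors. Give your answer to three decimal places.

SS loadings by factor: 1.4550, 1.2759, 1.1999; total = 3.9308.
Total variance with 6 standardized items is 6, so the solution explains 3.9308/6 = 0.6551.

0.655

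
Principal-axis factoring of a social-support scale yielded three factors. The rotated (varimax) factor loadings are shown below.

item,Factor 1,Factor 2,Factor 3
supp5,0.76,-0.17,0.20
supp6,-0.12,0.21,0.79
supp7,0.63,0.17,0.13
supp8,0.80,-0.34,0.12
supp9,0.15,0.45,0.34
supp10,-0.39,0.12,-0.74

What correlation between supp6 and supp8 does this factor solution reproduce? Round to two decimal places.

-0.07

r̂ = Σ λ_i·λ_j across factors = (-0.12)(0.80) + (0.21)(-0.34) + (0.79)(0.12)
  = -0.0960 -0.0714 +0.0948 = -0.0726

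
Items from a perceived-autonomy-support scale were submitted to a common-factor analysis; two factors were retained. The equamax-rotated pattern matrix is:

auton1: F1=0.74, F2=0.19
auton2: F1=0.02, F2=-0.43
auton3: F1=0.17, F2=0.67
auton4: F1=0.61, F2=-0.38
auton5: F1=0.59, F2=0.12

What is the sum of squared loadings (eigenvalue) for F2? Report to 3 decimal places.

SS loadings for F2 = 0.19² + (-0.43)² + 0.67² + (-0.38)² + 0.12² = 0.0361 + 0.1849 + 0.4489 + 0.1444 + 0.0144 = 0.8287

0.829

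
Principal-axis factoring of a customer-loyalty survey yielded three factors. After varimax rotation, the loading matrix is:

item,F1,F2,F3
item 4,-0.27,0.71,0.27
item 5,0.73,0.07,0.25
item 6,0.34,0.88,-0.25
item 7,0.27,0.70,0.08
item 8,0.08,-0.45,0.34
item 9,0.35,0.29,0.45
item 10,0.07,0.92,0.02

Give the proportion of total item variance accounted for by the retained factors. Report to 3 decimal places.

SS loadings by factor: 0.9281, 2.9064, 0.5228; total = 4.3573.
Total variance with 7 standardized items is 7, so the solution explains 4.3573/7 = 0.6225.

0.622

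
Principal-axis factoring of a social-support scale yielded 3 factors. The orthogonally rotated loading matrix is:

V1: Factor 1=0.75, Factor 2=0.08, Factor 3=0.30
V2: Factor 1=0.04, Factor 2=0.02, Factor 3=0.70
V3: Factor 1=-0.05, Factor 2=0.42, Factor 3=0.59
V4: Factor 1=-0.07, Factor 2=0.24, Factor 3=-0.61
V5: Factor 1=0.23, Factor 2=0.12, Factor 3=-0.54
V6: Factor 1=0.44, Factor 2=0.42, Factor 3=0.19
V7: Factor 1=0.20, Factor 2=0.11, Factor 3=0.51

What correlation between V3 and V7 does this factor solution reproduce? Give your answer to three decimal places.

0.337

r̂ = Σ λ_i·λ_j across factors = (-0.05)(0.20) + (0.42)(0.11) + (0.59)(0.51)
  = -0.0100 +0.0462 +0.3009 = 0.3371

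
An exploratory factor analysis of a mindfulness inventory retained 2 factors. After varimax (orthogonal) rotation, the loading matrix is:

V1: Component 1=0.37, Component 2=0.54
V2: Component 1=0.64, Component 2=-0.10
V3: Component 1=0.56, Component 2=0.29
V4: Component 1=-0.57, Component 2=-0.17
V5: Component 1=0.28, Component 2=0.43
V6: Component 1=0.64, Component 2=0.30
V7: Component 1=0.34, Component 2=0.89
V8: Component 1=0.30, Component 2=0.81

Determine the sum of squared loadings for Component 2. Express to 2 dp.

2.14

SS loadings for Component 2 = 0.54² + (-0.10)² + 0.29² + (-0.17)² + 0.43² + 0.30² + 0.89² + 0.81² = 0.2916 + 0.0100 + 0.0841 + 0.0289 + 0.1849 + 0.0900 + 0.7921 + 0.6561 = 2.1377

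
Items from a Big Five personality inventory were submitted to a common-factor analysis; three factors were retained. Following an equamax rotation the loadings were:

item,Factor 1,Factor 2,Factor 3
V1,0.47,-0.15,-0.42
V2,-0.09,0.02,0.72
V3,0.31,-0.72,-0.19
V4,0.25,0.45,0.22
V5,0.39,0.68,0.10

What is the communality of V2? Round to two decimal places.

h² = (-0.09)² + 0.02² + 0.72² = 0.0081 + 0.0004 + 0.5184 = 0.5269

0.53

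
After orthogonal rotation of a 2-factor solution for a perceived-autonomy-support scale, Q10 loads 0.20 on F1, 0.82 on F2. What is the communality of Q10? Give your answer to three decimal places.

0.712

h² = 0.20² + 0.82² = 0.0400 + 0.6724 = 0.7124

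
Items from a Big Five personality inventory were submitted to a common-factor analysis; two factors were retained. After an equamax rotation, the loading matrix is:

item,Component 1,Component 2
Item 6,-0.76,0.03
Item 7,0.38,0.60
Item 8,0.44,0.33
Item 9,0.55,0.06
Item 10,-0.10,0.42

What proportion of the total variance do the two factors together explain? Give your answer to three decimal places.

0.376

Communalities: 0.5785, 0.5044, 0.3025, 0.3061, 0.1864; Σh² = 1.8779.
Total variance with 5 standardized items is 5, so the solution explains 1.8779/5 = 0.3756.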